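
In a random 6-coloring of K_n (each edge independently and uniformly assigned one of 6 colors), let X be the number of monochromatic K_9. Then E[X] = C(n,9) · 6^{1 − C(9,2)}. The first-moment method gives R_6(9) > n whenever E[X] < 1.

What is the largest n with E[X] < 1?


We need C(n, 9) · 6^{1 − 36} < 1, i.e. C(n, 9) < 6^{36 − 1} = 1719070799748422591028658176.
Check values of n near the boundary:
  n = 4405: C(4405, 9) = 1706862792900636302463627150; 1706862792900636302463627150 < 1719070799748422591028658176? YES
  n = 4406: C(4406, 9) = 1710356485221788389505285700; 1710356485221788389505285700 < 1719070799748422591028658176? YES
  n = 4407: C(4407, 9) = 1713856532599459170657070050; 1713856532599459170657070050 < 1719070799748422591028658176? YES
  n = 4408: C(4408, 9) = 1717362945146264156457459600; 1717362945146264156457459600 < 1719070799748422591028658176? YES
  n = 4409: C(4409, 9) = 1720875732988608787686577131; 1720875732988608787686577131 < 1719070799748422591028658176? NO
The largest n with C(n, 9) < 1719070799748422591028658176 is n = 4408 (where E[X] = 35778394690547169926197075/35813974994758803979763712 ≈ 0.999). Hence R_6(9) > 4408, i.e. R_6(9) ≥ 4409.

Largest n = 4408; hence R_6(9) > 4408.


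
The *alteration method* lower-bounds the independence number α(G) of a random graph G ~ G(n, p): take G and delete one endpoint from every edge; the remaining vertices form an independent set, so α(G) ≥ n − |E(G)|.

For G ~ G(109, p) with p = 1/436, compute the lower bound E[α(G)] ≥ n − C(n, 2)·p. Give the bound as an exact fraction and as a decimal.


E[|E(G)|] = C(109, 2)·p = 5886 · (1/436) = 27/2.
E[α(G)] ≥ n − E[|E(G)|] = 109 − 27/2 = 191/2.
Numerically: ≈ 95.500.
(This is only a lower bound; the true E[α(G)] may be larger.)

E[α(G)] ≥ 191/2 ≈ 95.500.


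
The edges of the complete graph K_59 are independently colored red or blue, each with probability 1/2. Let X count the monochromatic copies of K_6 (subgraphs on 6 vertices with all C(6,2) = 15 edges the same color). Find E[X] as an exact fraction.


Let X = Σ_S X_S over the C(59, 6) = 45057474 subsets S of size 6, where X_S = 1 if the K_6 on S is monochromatic.
For a fixed S, the K_6 on S has C(6, 2) = 15 edges. P[all 15 edges red] = (1/2)^15, and likewise for blue, so P[monochromatic] = 2·(1/2)^15 = 2^{1 − 15} = 1/16384.
By linearity of expectation: E[X] = C(59, 6) · 2^{1 − 15} = 45057474 · 1/16384 = 22528737/8192.
Numerically: E[X] ≈ 2750.08997.

E[X] = C(59,6)·2^(1−C(6,2)) = 22528737/8192 ≈ 2750.08997.


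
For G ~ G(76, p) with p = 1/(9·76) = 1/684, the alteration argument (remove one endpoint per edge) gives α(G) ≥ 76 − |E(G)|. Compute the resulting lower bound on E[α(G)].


E[|E(G)|] = C(76, 2)·p = 2850 · (1/684) = 25/6.
E[α(G)] ≥ n − E[|E(G)|] = 76 − 25/6 = 431/6.
Numerically: ≈ 71.833333.
(This is only a lower bound; the true E[α(G)] may be larger.)

E[α(G)] ≥ 431/6 ≈ 71.833333.


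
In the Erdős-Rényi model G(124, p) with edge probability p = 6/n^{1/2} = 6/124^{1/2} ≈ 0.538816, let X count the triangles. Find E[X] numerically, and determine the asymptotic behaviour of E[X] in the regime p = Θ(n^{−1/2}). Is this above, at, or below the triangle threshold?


Number of potential triangles: C(124, 3) = 310124.
Each occurs with probability p³ ≈ (0.538816)³ ≈ 1.56430424e-01.
By linearity: E[X] = C(124, 3)·p³ ≈ 310124 · 1.56430424e-01 ≈ 48512.828920.
Since α = 1/2 < 1, p = c/n^{1/2} ≫ 1/n is above the triangle threshold p ~ 1/n. Asymptotically E[X] ~ (c³/6)·n^{3(1−α)} = (6³/6)·n^{1.5} → ∞; triangles are abundant w.h.p.

E[X] ≈ 48512.828920; in regime p = Θ(1/n^{1/2}) E[X] diverges (above the triangle threshold p ~ 1/n).


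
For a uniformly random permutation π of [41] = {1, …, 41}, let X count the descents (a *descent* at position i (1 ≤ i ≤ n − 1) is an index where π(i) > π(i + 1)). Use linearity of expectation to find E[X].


Write X = Σ X_I over i = 1, …, 40, with X_I the indicator of one descent.
There are 40 indicators.
For each fixed i, the pair (π(i), π(i+1)) is a uniformly random ordered pair of distinct values from {1, …, 41}; by symmetry P[π(i) > π(i+1)] = 1/2.
By linearity: E[X] = 40 · (1/2) = (41 − 1) · (1/2) = 20 ≈ 20.00000.

E[X] = 20 = 20.00000.


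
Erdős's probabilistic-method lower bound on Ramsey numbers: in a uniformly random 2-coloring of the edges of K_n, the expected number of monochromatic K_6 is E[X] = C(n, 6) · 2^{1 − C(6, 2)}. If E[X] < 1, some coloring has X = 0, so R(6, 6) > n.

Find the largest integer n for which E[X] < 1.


We need C(n, 6) · 2^{1 − 15} < 1, i.e. C(n, 6) < 2^{15 − 1} = 16384.
Check values of n near the boundary:
  n = 15: C(15, 6) = 5005; 5005 < 16384? YES
  n = 16: C(16, 6) = 8008; 8008 < 16384? YES
  n = 17: C(17, 6) = 12376; 12376 < 16384? YES
  n = 18: C(18, 6) = 18564; 18564 < 16384? NO
The largest n with C(n, 6) < 16384 is n = 17 (where E[X] = 1547/2048 ≈ 0.75537). Hence R(6, 6) > 17, i.e. R(6, 6) ≥ 18.

Largest n = 17; hence R(6, 6) > 17.


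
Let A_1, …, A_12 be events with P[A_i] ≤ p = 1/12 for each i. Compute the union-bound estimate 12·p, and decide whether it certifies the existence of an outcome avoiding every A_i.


Union bound: P[∪_{i=1}^{12} A_i] ≤ Σ_i P[A_i] ≤ 12·p = 12·(1/12) = 1.
Numerically: 1 ≈ 1.0000000.
Is 1 < 1? NO.
Since the bound 1 is ≥ 1, the union bound is uninformative here; it does NOT by itself certify existence.

12·p = 1 ≈ 1.0000000; existence NOT certified by the union bound.


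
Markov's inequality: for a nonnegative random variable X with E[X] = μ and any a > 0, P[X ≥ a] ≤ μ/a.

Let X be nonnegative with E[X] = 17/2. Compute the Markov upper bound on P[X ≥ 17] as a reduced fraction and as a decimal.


μ = E[X] = 17/2, a = 17.
Markov: P[X ≥ 17] ≤ μ/a = (17/2)/17 = 1/2.
Numerically: ≈ 0.500000.
(Since a = 17 > μ = 8.500000, the bound 1/2 is < 1 and informative.)

P[X ≥ 17] ≤ 1/2 ≈ 0.500000.


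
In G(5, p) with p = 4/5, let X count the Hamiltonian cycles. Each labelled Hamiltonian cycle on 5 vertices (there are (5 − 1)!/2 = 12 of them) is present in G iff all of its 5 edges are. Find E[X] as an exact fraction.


K_5 has (5 − 1)!/2 = 12 labelled Hamiltonian cycles.
For each such Hamiltonian cycle H, let X_H = 1 if all 5 edges of H are present in G. Then P[X_H = 1] = p^{5} = (4/5)^{5} = 1024/3125.
Summing the indicators: E[X] = Σ_H E[X_H] = 12 · p^{5} = 12 · 1024/3125 = 12288/3125.
Numerically: E[X] ≈ 3.93216.

E[X] = 12 · (4/5)^{5} = 12288/3125 ≈ 3.93216.


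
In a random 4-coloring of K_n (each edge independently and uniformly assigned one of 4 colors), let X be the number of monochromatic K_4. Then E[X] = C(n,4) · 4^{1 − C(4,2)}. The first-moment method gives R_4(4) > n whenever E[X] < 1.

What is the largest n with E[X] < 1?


We need C(n, 4) · 4^{1 − 6} < 1, i.e. C(n, 4) < 4^{6 − 1} = 1024.
Check values of n near the boundary:
  n = 10: C(10, 4) = 210; 210 < 1024? YES
  n = 11: C(11, 4) = 330; 330 < 1024? YES
  n = 12: C(12, 4) = 495; 495 < 1024? YES
  n = 13: C(13, 4) = 715; 715 < 1024? YES
  n = 14: C(14, 4) = 1001; 1001 < 1024? YES
  n = 15: C(15, 4) = 1365; 1365 < 1024? NO
  n = 16: C(16, 4) = 1820; 1820 < 1024? NO
The largest n with C(n, 4) < 1024 is n = 14 (where E[X] = 1001/1024 ≈ 0.9775391). Hence R_4(4) > 14, i.e. R_4(4) ≥ 15.

Largest n = 14; hence R_4(4) > 14.


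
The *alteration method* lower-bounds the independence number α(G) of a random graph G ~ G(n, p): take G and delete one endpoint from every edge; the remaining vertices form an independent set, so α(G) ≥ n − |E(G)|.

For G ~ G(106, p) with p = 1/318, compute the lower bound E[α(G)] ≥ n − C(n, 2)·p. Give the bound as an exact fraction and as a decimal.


E[|E(G)|] = C(106, 2)·p = 5565 · (1/318) = 35/2.
E[α(G)] ≥ n − E[|E(G)|] = 106 − 35/2 = 177/2.
Numerically: ≈ 88.500000.
(This is only a lower bound; the true E[α(G)] may be larger.)

E[α(G)] ≥ 177/2 ≈ 88.500000.


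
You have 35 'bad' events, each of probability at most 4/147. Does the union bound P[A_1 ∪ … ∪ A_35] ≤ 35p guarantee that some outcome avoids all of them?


Union bound: P[∪_{i=1}^{35} A_i] ≤ Σ_i P[A_i] ≤ 35·p = 35·(4/147) = 20/21.
Numerically: 20/21 ≈ 0.952381.
Is 20/21 < 1? YES.
Since P[∪ A_i] ≤ 20/21 < 1, the complement has P[∩ A_i^c] ≥ 1 − 20/21 = 1/21 > 0, so some outcome avoids every A_i.

35·p = 20/21 ≈ 0.952381; existence CERTIFIED by the union bound.


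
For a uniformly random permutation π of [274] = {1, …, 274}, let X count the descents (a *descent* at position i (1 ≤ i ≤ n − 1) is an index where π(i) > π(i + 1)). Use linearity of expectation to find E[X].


Write X = Σ X_I over i = 1, …, 273, with X_I the indicator of one descent.
There are 273 indicators.
For each fixed i, the pair (π(i), π(i+1)) is a uniformly random ordered pair of distinct values from {1, …, 274}; by symmetry P[π(i) > π(i+1)] = 1/2.
By linearity: E[X] = 273 · (1/2) = (274 − 1) · (1/2) = 273/2 ≈ 136.500.

E[X] = 273/2 = 136.500.


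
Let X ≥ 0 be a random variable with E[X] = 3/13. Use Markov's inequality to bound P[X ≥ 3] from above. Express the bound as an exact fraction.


μ = E[X] = 3/13, a = 3.
Markov: P[X ≥ 3] ≤ μ/a = (3/13)/3 = 1/13.
Numerically: ≈ 0.0769.
(Since a = 3 > μ = 0.2308, the bound 1/13 is < 1 and informative.)

P[X ≥ 3] ≤ 1/13 ≈ 0.0769.


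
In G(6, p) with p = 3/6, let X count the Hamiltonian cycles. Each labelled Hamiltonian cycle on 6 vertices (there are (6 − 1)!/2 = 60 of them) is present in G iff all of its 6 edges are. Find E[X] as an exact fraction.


K_6 has (6 − 1)!/2 = 60 labelled Hamiltonian cycles.
For each such Hamiltonian cycle H, let X_H = 1 if all 6 edges of H are present in G. Then P[X_H = 1] = p^{6} = (1/2)^{6} = 1/64.
By linearity: E[X] = Σ_H E[X_H] = 60 · p^{6} = 60 · 1/64 = 15/16.
Numerically: E[X] ≈ 0.9375.

E[X] = 60 · (1/2)^{6} = 15/16 ≈ 0.9375.


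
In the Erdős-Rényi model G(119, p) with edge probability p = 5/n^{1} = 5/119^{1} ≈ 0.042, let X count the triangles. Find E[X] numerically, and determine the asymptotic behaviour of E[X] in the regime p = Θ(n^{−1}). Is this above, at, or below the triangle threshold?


Number of potential triangles: C(119, 3) = 273819.
Each occurs with probability p³ ≈ (0.042)³ ≈ 7.41770e-05.
By linearity: E[X] = C(119, 3)·p³ ≈ 273819 · 7.41770e-05 ≈ 20.311.
Here α = 1, so p = 5/n is exactly at the triangle threshold p ~ 1/n. Asymptotically E[X] → c³/6 = 5³/6 = 125/6 ≈ 20.833, a bounded constant. In this regime the triangle count is asymptotically Poisson(c³/6).

E[X] ≈ 20.311; in regime p = Θ(1/n^{1}) E[X] stays bounded (at the triangle threshold p ~ 1/n).


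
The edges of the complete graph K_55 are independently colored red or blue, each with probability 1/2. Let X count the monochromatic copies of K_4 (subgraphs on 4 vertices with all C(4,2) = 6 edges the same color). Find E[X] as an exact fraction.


Let X = Σ_S X_S over the C(55, 4) = 341055 subsets S of size 4, where X_S = 1 if the K_4 on S is monochromatic.
For a fixed S, the K_4 on S has C(4, 2) = 6 edges. P[all 6 edges red] = (1/2)^6, and likewise for blue, so P[monochromatic] = 2·(1/2)^6 = 2^{1 − 6} = 1/32.
Summing: E[X] = C(55, 4) · 2^{1 − 6} = 341055 · 1/32 = 341055/32.
Numerically: E[X] ≈ 10657.96875.

E[X] = C(55,4)·2^(1−C(4,2)) = 341055/32 ≈ 10657.96875.


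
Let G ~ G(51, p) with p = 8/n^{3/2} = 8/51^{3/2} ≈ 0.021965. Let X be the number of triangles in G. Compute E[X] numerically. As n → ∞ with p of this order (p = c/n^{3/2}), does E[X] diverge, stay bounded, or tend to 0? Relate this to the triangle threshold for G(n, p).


Number of potential triangles: C(51, 3) = 20825.
Each occurs with probability p³ ≈ (0.021965)³ ≈ 1.0597518e-05.
By linearity: E[X] = C(51, 3)·p³ ≈ 20825 · 1.0597518e-05 ≈ 0.22069.
Since α = 3/2 > 1, p = c/n^{3/2} = o(1/n) is below the triangle threshold p ~ 1/n. Asymptotically E[X] ~ (c³/6)·n^{3(1−α)} = (8³/6)·n^{-1.5} → 0, so by Markov's inequality G has no triangles w.h.p.

E[X] ≈ 0.22069; in regime p = Θ(1/n^{3/2}) E[X] tends to 0 (below the triangle threshold p ~ 1/n).


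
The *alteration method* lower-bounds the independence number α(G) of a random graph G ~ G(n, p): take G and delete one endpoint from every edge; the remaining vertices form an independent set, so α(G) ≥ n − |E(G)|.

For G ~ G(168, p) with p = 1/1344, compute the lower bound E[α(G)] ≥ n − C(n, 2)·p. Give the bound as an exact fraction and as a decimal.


E[|E(G)|] = C(168, 2)·p = 14028 · (1/1344) = 167/16.
E[α(G)] ≥ n − E[|E(G)|] = 168 − 167/16 = 2521/16.
Numerically: ≈ 157.562500.
(This is only a lower bound; the true E[α(G)] may be larger.)

E[α(G)] ≥ 2521/16 ≈ 157.562500.


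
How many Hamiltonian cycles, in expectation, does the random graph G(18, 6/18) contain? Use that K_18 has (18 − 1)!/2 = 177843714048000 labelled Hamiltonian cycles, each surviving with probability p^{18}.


K_18 has (18 − 1)!/2 = 177843714048000 labelled Hamiltonian cycles.
For each such Hamiltonian cycle H, let X_H = 1 if all 18 edges of H are present in G. Then P[X_H = 1] = p^{18} = (1/3)^{18} = 1/387420489.
By linearity of expectation: E[X] = Σ_H E[X_H] = 177843714048000 · p^{18} = 177843714048000 · 1/387420489 = 243955712000/531441.
Numerically: E[X] ≈ 459046.

E[X] = 177843714048000 · (1/3)^{18} = 243955712000/531441 ≈ 459046.


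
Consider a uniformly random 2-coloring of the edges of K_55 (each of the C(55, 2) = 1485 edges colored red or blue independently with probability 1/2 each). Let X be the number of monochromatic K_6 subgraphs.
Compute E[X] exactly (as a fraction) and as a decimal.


Let X = Σ_S X_S over the C(55, 6) = 28989675 subsets S of size 6, where X_S = 1 if the K_6 on S is monochromatic.
For a fixed S, the K_6 on S has C(6, 2) = 15 edges. P[all 15 edges red] = (1/2)^15, and likewise for blue, so P[monochromatic] = 2·(1/2)^15 = 2^{1 − 15} = 1/16384.
By linearity of expectation: E[X] = C(55, 6) · 2^{1 − 15} = 28989675 · 1/16384 = 28989675/16384.
Numerically: E[X] ≈ 1769.3893.

E[X] = C(55,6)·2^(1−C(6,2)) = 28989675/16384 ≈ 1769.3893.


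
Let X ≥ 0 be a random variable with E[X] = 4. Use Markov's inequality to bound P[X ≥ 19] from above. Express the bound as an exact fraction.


μ = E[X] = 4, a = 19.
Markov: P[X ≥ 19] ≤ μ/a = (4)/19 = 4/19.
Numerically: ≈ 0.211.
(Since a = 19 > μ = 4.000, the bound 4/19 is < 1 and informative.)

P[X ≥ 19] ≤ 4/19 ≈ 0.211.


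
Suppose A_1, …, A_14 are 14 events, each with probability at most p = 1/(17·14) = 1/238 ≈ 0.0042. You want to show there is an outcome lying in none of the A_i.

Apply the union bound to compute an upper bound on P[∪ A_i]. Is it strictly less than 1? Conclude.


Union bound: P[∪_{i=1}^{14} A_i] ≤ Σ_i P[A_i] ≤ 14·p = 14·(1/238) = 1/17.
Numerically: 1/17 ≈ 0.0588.
Is 1/17 < 1? YES.
Since P[∪ A_i] ≤ 1/17 < 1, the complement has P[∩ A_i^c] ≥ 1 − 1/17 = 16/17 > 0, so some outcome avoids every A_i.

14·p = 1/17 ≈ 0.0588; existence CERTIFIED by the union bound.


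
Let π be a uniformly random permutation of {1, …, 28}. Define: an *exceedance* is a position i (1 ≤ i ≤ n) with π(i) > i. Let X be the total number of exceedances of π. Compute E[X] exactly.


Write X = Σ_{i=1}^{28} X_i, where X_i = 1_{π(i) > i}.
For each fixed i, π(i) is uniform over {1, …, 28} (marginal of a uniform permutation), so P[π(i) > i] = (n − i)/n. Summing: Σ_{i=1}^{28} (n − i)/n = (0 + 1 + … + 27)/28 = 28(28 − 1)/(2·28) = (28 − 1)/2.
Hence E[X] = Σ_{i=1}^{28} (28 − i)/28 = 27/2 ≈ 13.5000.

E[X] = 27/2 = 13.5000.


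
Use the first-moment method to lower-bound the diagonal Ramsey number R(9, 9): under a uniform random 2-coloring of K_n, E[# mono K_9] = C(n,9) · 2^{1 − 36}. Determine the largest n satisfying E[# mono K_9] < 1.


We need C(n, 9) · 2^{1 − 36} < 1, i.e. C(n, 9) < 2^{36 − 1} = 34359738368.
Check values of n near the boundary:
  n = 62: C(62, 9) = 20286591270; 20286591270 < 34359738368? YES
  n = 63: C(63, 9) = 23667689815; 23667689815 < 34359738368? YES
  n = 64: C(64, 9) = 27540584512; 27540584512 < 34359738368? YES
  n = 65: C(65, 9) = 31966749880; 31966749880 < 34359738368? YES
  n = 66: C(66, 9) = 37014131440; 37014131440 < 34359738368? NO
  n = 67: C(67, 9) = 42757703560; 42757703560 < 34359738368? NO
The largest n with C(n, 9) < 34359738368 is n = 65 (where E[X] = 3995843735/4294967296 ≈ 0.93035). Hence R(9, 9) > 65, i.e. R(9, 9) ≥ 66.

Largest n = 65; hence R(9, 9) > 65.


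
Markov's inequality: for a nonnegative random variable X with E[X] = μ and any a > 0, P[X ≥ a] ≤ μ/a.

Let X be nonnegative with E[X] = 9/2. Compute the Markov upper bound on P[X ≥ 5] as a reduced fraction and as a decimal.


μ = E[X] = 9/2, a = 5.
Markov: P[X ≥ 5] ≤ μ/a = (9/2)/5 = 9/10.
Numerically: ≈ 0.900.
(Since a = 5 > μ = 4.500, the bound 9/10 is < 1 and informative.)

P[X ≥ 5] ≤ 9/10 ≈ 0.900.


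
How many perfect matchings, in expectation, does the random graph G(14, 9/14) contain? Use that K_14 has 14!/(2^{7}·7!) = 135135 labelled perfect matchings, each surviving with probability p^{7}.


K_14 has 14!/(2^{7}·7!) = 135135 labelled perfect matchings.
For each such perfect matching H, let X_H = 1 if all 7 edges of H are present in G. Then P[X_H = 1] = p^{7} = (9/14)^{7} = 4782969/105413504.
By linearity: E[X] = Σ_H E[X_H] = 135135 · p^{7} = 135135 · 4782969/105413504 = 92335216545/15059072.
Numerically: E[X] ≈ 6132.

E[X] = 135135 · (9/14)^{7} = 92335216545/15059072 ≈ 6132.


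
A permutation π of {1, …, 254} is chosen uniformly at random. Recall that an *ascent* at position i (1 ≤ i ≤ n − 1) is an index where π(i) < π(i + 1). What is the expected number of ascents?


Write X = Σ X_I over i = 1, …, 253, with X_I the indicator of one ascent.
There are 253 indicators.
For each fixed i, the pair (π(i), π(i+1)) is a uniformly random ordered pair of distinct values from {1, …, 254}; by symmetry P[π(i) < π(i+1)] = 1/2.
By linearity: E[X] = 253 · (1/2) = (254 − 1) · (1/2) = 253/2 ≈ 126.50000.

E[X] = 253/2 = 126.50000.


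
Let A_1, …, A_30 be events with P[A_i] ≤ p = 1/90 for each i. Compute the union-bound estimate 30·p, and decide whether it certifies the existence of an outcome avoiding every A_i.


Union bound: P[∪_{i=1}^{30} A_i] ≤ Σ_i P[A_i] ≤ 30·p = 30·(1/90) = 1/3.
Numerically: 1/3 ≈ 0.3333333.
Is 1/3 < 1? YES.
Since P[∪ A_i] ≤ 1/3 < 1, the complement has P[∩ A_i^c] ≥ 1 − 1/3 = 2/3 > 0, so some outcome avoids every A_i.

30·p = 1/3 ≈ 0.3333333; existence CERTIFIED by the union bound.


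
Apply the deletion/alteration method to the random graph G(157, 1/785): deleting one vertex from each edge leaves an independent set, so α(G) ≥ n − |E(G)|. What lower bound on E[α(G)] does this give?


E[|E(G)|] = C(157, 2)·p = 12246 · (1/785) = 78/5.
E[α(G)] ≥ n − E[|E(G)|] = 157 − 78/5 = 707/5.
Numerically: ≈ 141.400000.
(This is only a lower bound; the true E[α(G)] may be larger.)

E[α(G)] ≥ 707/5 ≈ 141.400000.


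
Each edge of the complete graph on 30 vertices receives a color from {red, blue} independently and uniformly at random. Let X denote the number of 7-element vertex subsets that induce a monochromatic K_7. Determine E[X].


Let X = Σ_S X_S over the C(30, 7) = 2035800 subsets S of size 7, where X_S = 1 if the K_7 on S is monochromatic.
For a fixed S, the K_7 on S has C(7, 2) = 21 edges. P[all 21 edges red] = (1/2)^21, and likewise for blue, so P[monochromatic] = 2·(1/2)^21 = 2^{1 − 21} = 1/1048576.
Summing: E[X] = C(30, 7) · 2^{1 − 21} = 2035800 · 1/1048576 = 254475/131072.
Numerically: E[X] ≈ 1.9415.

E[X] = C(30,7)·2^(1−C(7,2)) = 254475/131072 ≈ 1.9415.


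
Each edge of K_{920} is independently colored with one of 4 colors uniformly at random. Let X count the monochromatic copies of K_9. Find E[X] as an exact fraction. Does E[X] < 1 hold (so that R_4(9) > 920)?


E[X] = C(920, 9) · 4^{1 − 36} = 1251067384312182251760 · 4^{−35} = 1251067384312182251760/1180591620717411303424.
As a reduced fraction: E[X] = 78191711519511390735/73786976294838206464 ≈ 1.060.
Is E[X] < 1? NO.
Since E[X] ≥ 1, the first-moment bound is inconclusive at n = 920; it does NOT by itself certify R_4(9) > 920.

E[X] = 78191711519511390735/73786976294838206464 ≈ 1.060; E[X] ≥ 1; first-moment method inconclusive here.


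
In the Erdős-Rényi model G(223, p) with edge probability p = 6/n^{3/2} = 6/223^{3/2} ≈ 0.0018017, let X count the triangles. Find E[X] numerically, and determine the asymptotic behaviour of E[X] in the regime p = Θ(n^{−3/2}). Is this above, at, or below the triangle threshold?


Number of potential triangles: C(223, 3) = 1823471.
Each occurs with probability p³ ≈ (0.0018017)³ ≈ 5.8490033e-09.
By linearity: E[X] = C(223, 3)·p³ ≈ 1823471 · 5.8490033e-09 ≈ 0.01067.
Since α = 3/2 > 1, p = c/n^{3/2} = o(1/n) is below the triangle threshold p ~ 1/n. Asymptotically E[X] ~ (c³/6)·n^{3(1−α)} = (6³/6)·n^{-1.5} → 0, so by Markov's inequality G has no triangles w.h.p.

E[X] ≈ 0.01067; in regime p = Θ(1/n^{3/2}) E[X] tends to 0 (below the triangle threshold p ~ 1/n).


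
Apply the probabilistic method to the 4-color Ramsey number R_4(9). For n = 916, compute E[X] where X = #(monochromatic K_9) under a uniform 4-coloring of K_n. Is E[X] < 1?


E[X] = C(916, 9) · 4^{1 − 36} = 1202748565202942340440 · 4^{−35} = 1202748565202942340440/1180591620717411303424.
As a reduced fraction: E[X] = 150343570650367792555/147573952589676412928 ≈ 1.018768.
Is E[X] < 1? NO.
Since E[X] ≥ 1, the first-moment bound is inconclusive at n = 916; it does NOT by itself certify R_4(9) > 916.

E[X] = 150343570650367792555/147573952589676412928 ≈ 1.018768; E[X] ≥ 1; first-moment method inconclusive here.


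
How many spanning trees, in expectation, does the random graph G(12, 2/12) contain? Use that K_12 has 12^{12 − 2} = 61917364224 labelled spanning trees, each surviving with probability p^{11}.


K_12 has 12^{12 − 2} = 61917364224 labelled spanning trees.
For each such spanning tree H, let X_H = 1 if all 11 edges of H are present in G. Then P[X_H = 1] = p^{11} = (1/6)^{11} = 1/362797056.
By linearity: E[X] = Σ_H E[X_H] = 61917364224 · p^{11} = 61917364224 · 1/362797056 = 512/3.
Numerically: E[X] ≈ 170.67.

E[X] = 61917364224 · (1/6)^{11} = 512/3 ≈ 170.67.


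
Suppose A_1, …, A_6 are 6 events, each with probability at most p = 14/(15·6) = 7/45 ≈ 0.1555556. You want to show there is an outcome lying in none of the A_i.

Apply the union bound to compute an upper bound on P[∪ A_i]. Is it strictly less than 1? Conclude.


Union bound: P[∪_{i=1}^{6} A_i] ≤ Σ_i P[A_i] ≤ 6·p = 6·(7/45) = 14/15.
Numerically: 14/15 ≈ 0.9333333.
Is 14/15 < 1? YES.
Since P[∪ A_i] ≤ 14/15 < 1, the complement has P[∩ A_i^c] ≥ 1 − 14/15 = 1/15 > 0, so some outcome avoids every A_i.

6·p = 14/15 ≈ 0.9333333; existence CERTIFIED by the union bound.


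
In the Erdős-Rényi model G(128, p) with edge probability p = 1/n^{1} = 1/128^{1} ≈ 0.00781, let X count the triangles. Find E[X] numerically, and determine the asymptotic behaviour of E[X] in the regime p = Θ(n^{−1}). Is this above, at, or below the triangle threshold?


Number of potential triangles: C(128, 3) = 341376.
Each occurs with probability p³ ≈ (0.00781)³ ≈ 4.76837e-07.
By linearity: E[X] = C(128, 3)·p³ ≈ 341376 · 4.76837e-07 ≈ 0.163.
Here α = 1, so p = 1/n is exactly at the triangle threshold p ~ 1/n. Asymptotically E[X] → c³/6 = 1³/6 = 1/6 ≈ 0.167, a bounded constant. In this regime the triangle count is asymptotically Poisson(c³/6).

E[X] ≈ 0.163; in regime p = Θ(1/n^{1}) E[X] stays bounded (at the triangle threshold p ~ 1/n).


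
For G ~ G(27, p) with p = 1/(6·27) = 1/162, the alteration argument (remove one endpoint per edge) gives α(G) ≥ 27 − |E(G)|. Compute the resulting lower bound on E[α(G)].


E[|E(G)|] = C(27, 2)·p = 351 · (1/162) = 13/6.
E[α(G)] ≥ n − E[|E(G)|] = 27 − 13/6 = 149/6.
Numerically: ≈ 24.8333.
(This is only a lower bound; the true E[α(G)] may be larger.)

E[α(G)] ≥ 149/6 ≈ 24.8333.


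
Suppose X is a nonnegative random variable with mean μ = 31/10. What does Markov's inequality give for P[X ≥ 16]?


μ = E[X] = 31/10, a = 16.
Markov: P[X ≥ 16] ≤ μ/a = (31/10)/16 = 31/160.
Numerically: ≈ 0.193750.
(Since a = 16 > μ = 3.100000, the bound 31/160 is < 1 and informative.)

P[X ≥ 16] ≤ 31/160 ≈ 0.193750.


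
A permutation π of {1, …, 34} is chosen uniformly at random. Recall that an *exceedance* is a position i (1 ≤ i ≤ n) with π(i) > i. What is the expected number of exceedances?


Write X = Σ_{i=1}^{34} X_i, where X_i = 1_{π(i) > i}.
For each fixed i, π(i) is uniform over {1, …, 34} (marginal of a uniform permutation), so P[π(i) > i] = (n − i)/n. Summing: Σ_{i=1}^{34} (n − i)/n = (0 + 1 + … + 33)/34 = 34(34 − 1)/(2·34) = (34 − 1)/2.
Hence E[X] = Σ_{i=1}^{34} (34 − i)/34 = 33/2 ≈ 16.500.

E[X] = 33/2 = 16.500.


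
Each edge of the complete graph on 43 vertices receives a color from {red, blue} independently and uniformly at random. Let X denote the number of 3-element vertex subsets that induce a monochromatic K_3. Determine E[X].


Let X = Σ_S X_S over the C(43, 3) = 12341 subsets S of size 3, where X_S = 1 if the K_3 on S is monochromatic.
For a fixed S, the K_3 on S has C(3, 2) = 3 edges. P[all 3 edges red] = (1/2)^3, and likewise for blue, so P[monochromatic] = 2·(1/2)^3 = 2^{1 − 3} = 1/4.
Summing: E[X] = C(43, 3) · 2^{1 − 3} = 12341 · 1/4 = 12341/4.
Numerically: E[X] ≈ 3085.250000.

E[X] = C(43,3)·2^(1−C(3,2)) = 12341/4 ≈ 3085.250000.


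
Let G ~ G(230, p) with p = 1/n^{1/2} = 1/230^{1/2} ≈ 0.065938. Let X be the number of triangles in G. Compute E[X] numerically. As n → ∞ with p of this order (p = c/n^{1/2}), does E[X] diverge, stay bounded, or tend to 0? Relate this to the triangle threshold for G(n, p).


Number of potential triangles: C(230, 3) = 2001460.
Each occurs with probability p³ ≈ (0.065938)³ ≈ 2.8668716e-04.
By linearity: E[X] = C(230, 3)·p³ ≈ 2001460 · 2.8668716e-04 ≈ 573.79289.
Since α = 1/2 < 1, p = c/n^{1/2} ≫ 1/n is above the triangle threshold p ~ 1/n. Asymptotically E[X] ~ (c³/6)·n^{3(1−α)} = (1³/6)·n^{1.5} → ∞; triangles are abundant w.h.p.

E[X] ≈ 573.79289; in regime p = Θ(1/n^{1/2}) E[X] diverges (above the triangle threshold p ~ 1/n).


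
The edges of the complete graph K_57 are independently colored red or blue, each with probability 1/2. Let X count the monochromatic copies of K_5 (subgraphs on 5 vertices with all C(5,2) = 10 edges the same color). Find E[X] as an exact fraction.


Let X = Σ_S X_S over the C(57, 5) = 4187106 subsets S of size 5, where X_S = 1 if the K_5 on S is monochromatic.
For a fixed S, the K_5 on S has C(5, 2) = 10 edges. P[all 10 edges red] = (1/2)^10, and likewise for blue, so P[monochromatic] = 2·(1/2)^10 = 2^{1 − 10} = 1/512.
Summing: E[X] = C(57, 5) · 2^{1 − 10} = 4187106 · 1/512 = 2093553/256.
Numerically: E[X] ≈ 8177.9414.

E[X] = C(57,5)·2^(1−C(5,2)) = 2093553/256 ≈ 8177.9414.


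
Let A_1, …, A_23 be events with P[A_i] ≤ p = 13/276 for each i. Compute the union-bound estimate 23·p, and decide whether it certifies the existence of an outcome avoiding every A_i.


Union bound: P[∪_{i=1}^{23} A_i] ≤ Σ_i P[A_i] ≤ 23·p = 23·(13/276) = 13/12.
Numerically: 13/12 ≈ 1.083.
Is 13/12 < 1? NO.
Since the bound 13/12 is ≥ 1, the union bound is uninformative here; it does NOT by itself certify existence.

23·p = 13/12 ≈ 1.083; existence NOT certified by the union bound.


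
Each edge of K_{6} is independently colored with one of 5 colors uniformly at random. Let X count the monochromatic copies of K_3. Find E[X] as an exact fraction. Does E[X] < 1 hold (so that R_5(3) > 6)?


E[X] = C(6, 3) · 5^{1 − 3} = 20 · 5^{−2} = 20/25.
As a reduced fraction: E[X] = 4/5 ≈ 0.8000000.
Is E[X] < 1? YES.
Since E[X] < 1, there exists a 5-coloring of K_{6} with no monochromatic K_3; hence R_5(3) > 6.

E[X] = 4/5 ≈ 0.8000000; E[X] < 1, so R_5(3) > 6.


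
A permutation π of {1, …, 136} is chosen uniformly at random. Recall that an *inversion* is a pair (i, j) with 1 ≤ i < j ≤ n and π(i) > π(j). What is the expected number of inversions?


Write X = Σ X_I over the C(136, 2) = 9180 pairs i < j, with X_I the indicator of one inversion.
There are 9180 indicators.
For each fixed pair i < j, the values π(i) and π(j) are two distinct elements of {1, …, 136} in uniformly random order; by symmetry P[π(i) > π(j)] = 1/2.
By linearity: E[X] = 9180 · (1/2) = C(136, 2) · (1/2) = 9180/2 = 4590 ≈ 4590.00000.

E[X] = 4590 = 4590.00000.


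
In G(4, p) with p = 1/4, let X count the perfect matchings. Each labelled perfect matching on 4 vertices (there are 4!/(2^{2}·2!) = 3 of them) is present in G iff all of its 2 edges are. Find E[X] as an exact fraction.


K_4 has 4!/(2^{2}·2!) = 3 labelled perfect matchings.
For each such perfect matching H, let X_H = 1 if all 2 edges of H are present in G. Then P[X_H = 1] = p^{2} = (1/4)^{2} = 1/16.
By linearity: E[X] = Σ_H E[X_H] = 3 · p^{2} = 3 · 1/16 = 3/16.
Numerically: E[X] ≈ 0.188.

E[X] = 3 · (1/4)^{2} = 3/16 ≈ 0.188.


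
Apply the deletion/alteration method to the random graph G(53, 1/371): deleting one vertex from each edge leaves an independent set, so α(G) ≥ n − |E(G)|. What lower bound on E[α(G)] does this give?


E[|E(G)|] = C(53, 2)·p = 1378 · (1/371) = 26/7.
E[α(G)] ≥ n − E[|E(G)|] = 53 − 26/7 = 345/7.
Numerically: ≈ 49.286.
(This is only a lower bound; the true E[α(G)] may be larger.)

E[α(G)] ≥ 345/7 ≈ 49.286.


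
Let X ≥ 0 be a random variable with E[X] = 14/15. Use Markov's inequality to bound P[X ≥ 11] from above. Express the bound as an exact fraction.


μ = E[X] = 14/15, a = 11.
Markov: P[X ≥ 11] ≤ μ/a = (14/15)/11 = 14/165.
Numerically: ≈ 0.085.
(Since a = 11 > μ = 0.933, the bound 14/165 is < 1 and informative.)

P[X ≥ 11] ≤ 14/165 ≈ 0.085.


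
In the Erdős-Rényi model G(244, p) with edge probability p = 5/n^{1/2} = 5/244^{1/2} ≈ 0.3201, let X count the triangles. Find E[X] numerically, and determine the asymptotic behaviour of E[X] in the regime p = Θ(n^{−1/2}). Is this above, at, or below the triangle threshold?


Number of potential triangles: C(244, 3) = 2391444.
Each occurs with probability p³ ≈ (0.3201)³ ≈ 3.279633e-02.
By linearity: E[X] = C(244, 3)·p³ ≈ 2391444 · 3.279633e-02 ≈ 78430.5913.
Since α = 1/2 < 1, p = c/n^{1/2} ≫ 1/n is above the triangle threshold p ~ 1/n. Asymptotically E[X] ~ (c³/6)·n^{3(1−α)} = (5³/6)·n^{1.5} → ∞; triangles are abundant w.h.p.

E[X] ≈ 78430.5913; in regime p = Θ(1/n^{1/2}) E[X] diverges (above the triangle threshold p ~ 1/n).


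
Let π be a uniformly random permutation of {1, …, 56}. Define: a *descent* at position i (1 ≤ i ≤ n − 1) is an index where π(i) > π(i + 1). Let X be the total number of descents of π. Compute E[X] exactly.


Write X = Σ X_I over i = 1, …, 55, with X_I the indicator of one descent.
There are 55 indicators.
For each fixed i, the pair (π(i), π(i+1)) is a uniformly random ordered pair of distinct values from {1, …, 56}; by symmetry P[π(i) > π(i+1)] = 1/2.
By linearity: E[X] = 55 · (1/2) = (56 − 1) · (1/2) = 55/2 ≈ 27.50000.

E[X] = 55/2 = 27.50000.


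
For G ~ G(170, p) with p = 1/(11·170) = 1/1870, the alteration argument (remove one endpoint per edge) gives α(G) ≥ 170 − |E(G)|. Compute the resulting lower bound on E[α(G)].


E[|E(G)|] = C(170, 2)·p = 14365 · (1/1870) = 169/22.
E[α(G)] ≥ n − E[|E(G)|] = 170 − 169/22 = 3571/22.
Numerically: ≈ 162.318182.
(This is only a lower bound; the true E[α(G)] may be larger.)

E[α(G)] ≥ 3571/22 ≈ 162.318182.


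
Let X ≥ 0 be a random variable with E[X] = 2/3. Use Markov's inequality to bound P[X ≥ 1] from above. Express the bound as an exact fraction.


μ = E[X] = 2/3, a = 1.
Markov: P[X ≥ 1] ≤ μ/a = (2/3)/1 = 2/3.
Numerically: ≈ 0.6667.
(Since a = 1 > μ = 0.6667, the bound 2/3 is < 1 and informative.)

P[X ≥ 1] ≤ 2/3 ≈ 0.6667.


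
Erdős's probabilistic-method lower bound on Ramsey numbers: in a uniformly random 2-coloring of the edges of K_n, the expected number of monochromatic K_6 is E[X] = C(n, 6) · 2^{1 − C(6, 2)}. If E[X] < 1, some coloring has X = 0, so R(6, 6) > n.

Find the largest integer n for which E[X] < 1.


We need C(n, 6) · 2^{1 − 15} < 1, i.e. C(n, 6) < 2^{15 − 1} = 16384.
Check values of n near the boundary:
  n = 14: C(14, 6) = 3003; 3003 < 16384? YES
  n = 15: C(15, 6) = 5005; 5005 < 16384? YES
  n = 16: C(16, 6) = 8008; 8008 < 16384? YES
  n = 17: C(17, 6) = 12376; 12376 < 16384? YES
  n = 18: C(18, 6) = 18564; 18564 < 16384? NO
The largest n with C(n, 6) < 16384 is n = 17 (where E[X] = 1547/2048 ≈ 0.75537). Hence R(6, 6) > 17, i.e. R(6, 6) ≥ 18.

Largest n = 17; hence R(6, 6) > 17.


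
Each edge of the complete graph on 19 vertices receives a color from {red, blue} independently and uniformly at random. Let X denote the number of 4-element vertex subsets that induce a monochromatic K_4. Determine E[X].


Let X = Σ_S X_S over the C(19, 4) = 3876 subsets S of size 4, where X_S = 1 if the K_4 on S is monochromatic.
For a fixed S, the K_4 on S has C(4, 2) = 6 edges. P[all 6 edges red] = (1/2)^6, and likewise for blue, so P[monochromatic] = 2·(1/2)^6 = 2^{1 − 6} = 1/32.
By linearity: E[X] = C(19, 4) · 2^{1 − 6} = 3876 · 1/32 = 969/8.
Numerically: E[X] ≈ 121.125000.

E[X] = C(19,4)·2^(1−C(4,2)) = 969/8 ≈ 121.125000.


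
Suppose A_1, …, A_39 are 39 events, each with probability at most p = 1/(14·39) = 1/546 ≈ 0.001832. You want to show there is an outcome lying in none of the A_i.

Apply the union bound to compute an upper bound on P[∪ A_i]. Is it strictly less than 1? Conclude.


Union bound: P[∪_{i=1}^{39} A_i] ≤ Σ_i P[A_i] ≤ 39·p = 39·(1/546) = 1/14.
Numerically: 1/14 ≈ 0.071429.
Is 1/14 < 1? YES.
Since P[∪ A_i] ≤ 1/14 < 1, the complement has P[∩ A_i^c] ≥ 1 − 1/14 = 13/14 > 0, so some outcome avoids every A_i.

39·p = 1/14 ≈ 0.071429; existence CERTIFIED by the union bound.


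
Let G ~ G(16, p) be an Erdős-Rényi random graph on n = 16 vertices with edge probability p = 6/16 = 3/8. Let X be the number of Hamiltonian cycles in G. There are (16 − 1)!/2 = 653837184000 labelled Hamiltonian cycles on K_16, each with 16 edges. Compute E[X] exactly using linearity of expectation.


K_16 has (16 − 1)!/2 = 653837184000 labelled Hamiltonian cycles.
For each such Hamiltonian cycle H, let X_H = 1 if all 16 edges of H are present in G. Then P[X_H = 1] = p^{16} = (3/8)^{16} = 43046721/281474976710656.
By linearity: E[X] = Σ_H E[X_H] = 653837184000 · p^{16} = 653837184000 · 43046721/281474976710656 = 27485885585032875/274877906944.
Numerically: E[X] ≈ 9.999e+04.

E[X] = 653837184000 · (3/8)^{16} = 27485885585032875/274877906944 ≈ 9.999e+04.


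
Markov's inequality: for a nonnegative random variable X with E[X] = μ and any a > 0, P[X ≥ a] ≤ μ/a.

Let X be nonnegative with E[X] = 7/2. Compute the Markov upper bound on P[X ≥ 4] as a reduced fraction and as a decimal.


μ = E[X] = 7/2, a = 4.
Markov: P[X ≥ 4] ≤ μ/a = (7/2)/4 = 7/8.
Numerically: ≈ 0.87500.
(Since a = 4 > μ = 3.50000, the bound 7/8 is < 1 and informative.)

P[X ≥ 4] ≤ 7/8 ≈ 0.87500.


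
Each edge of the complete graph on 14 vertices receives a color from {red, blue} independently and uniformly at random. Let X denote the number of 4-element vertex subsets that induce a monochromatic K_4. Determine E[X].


Let X = Σ_S X_S over the C(14, 4) = 1001 subsets S of size 4, where X_S = 1 if the K_4 on S is monochromatic.
For a fixed S, the K_4 on S has C(4, 2) = 6 edges. P[all 6 edges red] = (1/2)^6, and likewise for blue, so P[monochromatic] = 2·(1/2)^6 = 2^{1 − 6} = 1/32.
By linearity: E[X] = C(14, 4) · 2^{1 − 6} = 1001 · 1/32 = 1001/32.
Numerically: E[X] ≈ 31.2812.

E[X] = C(14,4)·2^(1−C(4,2)) = 1001/32 ≈ 31.2812.


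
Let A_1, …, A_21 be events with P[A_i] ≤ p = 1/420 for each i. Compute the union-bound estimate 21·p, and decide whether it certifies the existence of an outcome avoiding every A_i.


Union bound: P[∪_{i=1}^{21} A_i] ≤ Σ_i P[A_i] ≤ 21·p = 21·(1/420) = 1/20.
Numerically: 1/20 ≈ 0.050000.
Is 1/20 < 1? YES.
Since P[∪ A_i] ≤ 1/20 < 1, the complement has P[∩ A_i^c] ≥ 1 − 1/20 = 19/20 > 0, so some outcome avoids every A_i.

21·p = 1/20 ≈ 0.050000; existence CERTIFIED by the union bound.


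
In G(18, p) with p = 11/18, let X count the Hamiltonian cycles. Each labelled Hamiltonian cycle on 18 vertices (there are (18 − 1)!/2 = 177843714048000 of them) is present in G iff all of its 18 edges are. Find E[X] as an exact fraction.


K_18 has (18 − 1)!/2 = 177843714048000 labelled Hamiltonian cycles.
For each such Hamiltonian cycle H, let X_H = 1 if all 18 edges of H are present in G. Then P[X_H = 1] = p^{18} = (11/18)^{18} = 5559917313492231481/39346408075296537575424.
By linearity of expectation: E[X] = Σ_H E[X_H] = 177843714048000 · p^{18} = 177843714048000 · 5559917313492231481/39346408075296537575424 = 82786473808235140223154875/3294258113514384.
Numerically: E[X] ≈ 2.513e+10.

E[X] = 177843714048000 · (11/18)^{18} = 82786473808235140223154875/3294258113514384 ≈ 2.513e+10.


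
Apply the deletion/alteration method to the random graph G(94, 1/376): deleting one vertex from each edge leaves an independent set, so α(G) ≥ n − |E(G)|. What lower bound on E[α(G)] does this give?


E[|E(G)|] = C(94, 2)·p = 4371 · (1/376) = 93/8.
E[α(G)] ≥ n − E[|E(G)|] = 94 − 93/8 = 659/8.
Numerically: ≈ 82.375000.
(This is only a lower bound; the true E[α(G)] may be larger.)

E[α(G)] ≥ 659/8 ≈ 82.375000.


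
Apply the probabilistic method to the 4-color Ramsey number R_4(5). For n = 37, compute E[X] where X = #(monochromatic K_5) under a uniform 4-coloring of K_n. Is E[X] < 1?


E[X] = C(37, 5) · 4^{1 − 10} = 435897 · 4^{−9} = 435897/262144.
As a reduced fraction: E[X] = 435897/262144 ≈ 1.6628.
Is E[X] < 1? NO.
Since E[X] ≥ 1, the first-moment bound is inconclusive at n = 37; it does NOT by itself certify R_4(5) > 37.

E[X] = 435897/262144 ≈ 1.6628; E[X] ≥ 1; first-moment method inconclusive here.


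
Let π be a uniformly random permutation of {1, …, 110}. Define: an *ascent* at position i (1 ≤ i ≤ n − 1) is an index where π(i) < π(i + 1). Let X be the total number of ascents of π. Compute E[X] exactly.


Write X = Σ X_I over i = 1, …, 109, with X_I the indicator of one ascent.
There are 109 indicators.
For each fixed i, the pair (π(i), π(i+1)) is a uniformly random ordered pair of distinct values from {1, …, 110}; by symmetry P[π(i) < π(i+1)] = 1/2.
By linearity: E[X] = 109 · (1/2) = (110 − 1) · (1/2) = 109/2 ≈ 54.500000.

E[X] = 109/2 = 54.500000.


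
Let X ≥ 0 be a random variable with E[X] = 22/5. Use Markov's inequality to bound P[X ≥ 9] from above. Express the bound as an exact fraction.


μ = E[X] = 22/5, a = 9.
Markov: P[X ≥ 9] ≤ μ/a = (22/5)/9 = 22/45.
Numerically: ≈ 0.488889.
(Since a = 9 > μ = 4.400000, the bound 22/45 is < 1 and informative.)

P[X ≥ 9] ≤ 22/45 ≈ 0.488889.


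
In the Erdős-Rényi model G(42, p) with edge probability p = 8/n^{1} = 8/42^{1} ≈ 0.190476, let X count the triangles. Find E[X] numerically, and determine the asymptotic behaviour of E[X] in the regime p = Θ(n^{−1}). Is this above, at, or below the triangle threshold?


Number of potential triangles: C(42, 3) = 11480.
Each occurs with probability p³ ≈ (0.190476)³ ≈ 6.91070079e-03.
By linearity: E[X] = C(42, 3)·p³ ≈ 11480 · 6.91070079e-03 ≈ 79.334845.
Here α = 1, so p = 8/n is exactly at the triangle threshold p ~ 1/n. Asymptotically E[X] → c³/6 = 8³/6 = 256/3 ≈ 85.333333, a bounded constant. In this regime the triangle count is asymptotically Poisson(c³/6).

E[X] ≈ 79.334845; in regime p = Θ(1/n^{1}) E[X] stays bounded (at the triangle threshold p ~ 1/n).
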